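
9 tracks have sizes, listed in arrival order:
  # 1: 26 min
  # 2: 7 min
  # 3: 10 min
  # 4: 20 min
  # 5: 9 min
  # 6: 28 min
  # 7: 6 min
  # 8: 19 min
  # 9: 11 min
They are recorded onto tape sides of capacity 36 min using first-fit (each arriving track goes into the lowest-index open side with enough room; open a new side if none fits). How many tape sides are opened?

5

  26 → side 1 (new)  [load 26/36]
  7 → side 1  [load 33/36]
  10 → side 2 (new)  [load 10/36]
  20 → side 2  [load 30/36]
  9 → side 3 (new)  [load 9/36]
  28 → side 4 (new)  [load 28/36]
  6 → side 2  [load 36/36]
  19 → side 3  [load 28/36]
  11 → side 5 (new)  [load 11/36]
5 tape sides opened.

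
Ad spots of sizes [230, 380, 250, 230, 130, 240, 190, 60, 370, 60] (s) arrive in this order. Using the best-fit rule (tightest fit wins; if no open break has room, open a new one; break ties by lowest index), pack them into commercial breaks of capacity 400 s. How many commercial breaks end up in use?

7

  230 → break 1 (new)  [load 230/400]
  380 → break 2 (new)  [load 380/400]
  250 → break 3 (new)  [load 250/400]
  230 → break 4 (new)  [load 230/400]
  130 → break 3  [load 380/400]
  240 → break 5 (new)  [load 240/400]
  190 → break 6 (new)  [load 190/400]
  60 → break 5  [load 300/400]
  370 → break 7 (new)  [load 370/400]
  60 → break 5  [load 360/400]
7 commercial breaks opened.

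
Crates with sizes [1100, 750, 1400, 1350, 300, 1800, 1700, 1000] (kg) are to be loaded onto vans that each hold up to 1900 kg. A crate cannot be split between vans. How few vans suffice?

6

Total = 1800 + 1700 + 1400 + 1350 + 1100 + 1000 + 750 + 300 = 9400 kg.
Lower bound: ⌈9400/1900⌉ = 5 vans.
Also, 6 crates each exceed 950 kg, and no two of those can share a van, so at least 6 vans are needed.
A packing using 6 vans:
  van 1: 1800 = 1800
  van 2: 1700 = 1700
  van 3: 1400 + 300 = 1700
  van 4: 1350 = 1350
  van 5: 1100 + 750 = 1850
  van 6: 1000 = 1000
This matches the lower bound, so 6 is optimal.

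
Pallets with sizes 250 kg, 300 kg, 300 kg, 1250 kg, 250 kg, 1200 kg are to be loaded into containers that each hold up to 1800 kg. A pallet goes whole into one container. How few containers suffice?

Total = 1250 + 1200 + 300 + 300 + 250 + 250 = 3550 kg.
Lower bound: ⌈3550/1800⌉ = 2 containers.
A packing using 2 containers:
  container 1: 1250 + 300 + 250 = 1800
  container 2: 1200 + 300 + 250 = 1750
This matches the lower bound, so 2 is optimal.

2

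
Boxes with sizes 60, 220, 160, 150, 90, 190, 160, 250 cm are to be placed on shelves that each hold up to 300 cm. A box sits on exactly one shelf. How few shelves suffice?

Total = 250 + 220 + 190 + 160 + 160 + 150 + 90 + 60 = 1280 cm.
Lower bound: ⌈1280/300⌉ = 5 shelves.
A packing using 6 shelves:
  shelf 1: 250 = 250
  shelf 2: 220 + 60 = 280
  shelf 3: 190 + 90 = 280
  shelf 4: 160 = 160
  shelf 5: 160 = 160
  shelf 6: 150 = 150
No arrangement into 5 shelves stays within capacity, so 6 is optimal.

6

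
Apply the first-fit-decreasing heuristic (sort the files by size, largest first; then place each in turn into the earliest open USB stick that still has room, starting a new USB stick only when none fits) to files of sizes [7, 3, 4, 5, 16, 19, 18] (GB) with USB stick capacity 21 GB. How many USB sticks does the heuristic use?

4

Sorted descending: 19, 18, 16, 7, 5, 4, 3.
  19 → USB stick 1 (new)  [load 19/21]
  18 → USB stick 2 (new)  [load 18/21]
  16 → USB stick 3 (new)  [load 16/21]
  7 → USB stick 4 (new)  [load 7/21]
  5 → USB stick 3  [load 21/21]
  4 → USB stick 4  [load 11/21]
  3 → USB stick 2  [load 21/21]
4 USB sticks opened.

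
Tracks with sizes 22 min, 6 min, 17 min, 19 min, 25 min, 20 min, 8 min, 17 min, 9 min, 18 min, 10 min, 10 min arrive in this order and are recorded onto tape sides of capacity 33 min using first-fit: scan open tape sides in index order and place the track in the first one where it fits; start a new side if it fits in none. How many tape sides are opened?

7

  22 → side 1 (new)  [load 22/33]
  6 → side 1  [load 28/33]
  17 → side 2 (new)  [load 17/33]
  19 → side 3 (new)  [load 19/33]
  25 → side 4 (new)  [load 25/33]
  20 → side 5 (new)  [load 20/33]
  8 → side 2  [load 25/33]
  17 → side 6 (new)  [load 17/33]
  9 → side 3  [load 28/33]
  18 → side 7 (new)  [load 18/33]
  10 → side 5  [load 30/33]
  10 → side 6  [load 27/33]
7 tape sides opened.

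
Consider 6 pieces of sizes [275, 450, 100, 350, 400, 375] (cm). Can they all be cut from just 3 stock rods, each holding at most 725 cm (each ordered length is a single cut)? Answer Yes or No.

A valid assignment using 3 stock rods:
  stock rod 1: 450 + 275 = 725
  stock rod 2: 400 + 100 = 500
  stock rod 3: 375 + 350 = 725
Every load is within 725 cm, so 3 stock rods suffice.

Yes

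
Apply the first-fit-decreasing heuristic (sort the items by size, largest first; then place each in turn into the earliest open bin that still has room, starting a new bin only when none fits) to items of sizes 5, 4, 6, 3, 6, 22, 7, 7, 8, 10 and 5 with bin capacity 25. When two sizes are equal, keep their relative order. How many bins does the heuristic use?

Sorted descending: 22, 10, 8, 7, 7, 6, 6, 5, 5, 4, 3.
  22 → bin 1 (new)  [load 22/25]
  10 → bin 2 (new)  [load 10/25]
  8 → bin 2  [load 18/25]
  7 → bin 2  [load 25/25]
  7 → bin 3 (new)  [load 7/25]
  6 → bin 3  [load 13/25]
  6 → bin 3  [load 19/25]
  5 → bin 3  [load 24/25]
  5 → bin 4 (new)  [load 5/25]
  4 → bin 4  [load 9/25]
  3 → bin 1  [load 25/25]
4 bins opened.

4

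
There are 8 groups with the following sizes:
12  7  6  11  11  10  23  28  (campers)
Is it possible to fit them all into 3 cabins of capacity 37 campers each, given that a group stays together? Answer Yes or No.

No

Total = 108 campers; ⌈108/37⌉ = 3.
The bound of 3 does not rule out 3, but exhaustive search shows no assignment into 3 cabins of capacity 37 campers exists — the minimum is 4.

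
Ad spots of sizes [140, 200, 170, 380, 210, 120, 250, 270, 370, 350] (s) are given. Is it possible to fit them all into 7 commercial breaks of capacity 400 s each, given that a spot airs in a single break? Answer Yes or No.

Yes

A valid assignment using 7 commercial breaks:
  break 1: 380 = 380
  break 2: 370 = 370
  break 3: 350 = 350
  break 4: 270 + 120 = 390
  break 5: 250 + 140 = 390
  break 6: 210 + 170 = 380
  break 7: 200 = 200
Every load is within 400 s, so 7 commercial breaks suffice.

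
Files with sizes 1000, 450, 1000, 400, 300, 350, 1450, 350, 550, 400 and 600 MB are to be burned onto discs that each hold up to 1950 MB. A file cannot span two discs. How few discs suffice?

Total = 1450 + 1000 + 1000 + 600 + 550 + 450 + 400 + 400 + 350 + 350 + 300 = 6850 MB.
Lower bound: ⌈6850/1950⌉ = 4 discs.
A packing using 4 discs:
  disc 1: 1450 + 450 = 1900
  disc 2: 1000 + 600 + 350 = 1950
  disc 3: 1000 + 550 + 400 = 1950
  disc 4: 400 + 350 + 300 = 1050
This matches the lower bound, so 4 is optimal.

4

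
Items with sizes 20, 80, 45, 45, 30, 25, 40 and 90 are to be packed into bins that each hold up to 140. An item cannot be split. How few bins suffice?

3

Total = 90 + 80 + 45 + 45 + 40 + 30 + 25 + 20 = 375.
Lower bound: ⌈375/140⌉ = 3 bins.
A packing using 3 bins:
  bin 1: 90 + 45 = 135
  bin 2: 80 + 45 = 125
  bin 3: 40 + 30 + 25 + 20 = 115
This matches the lower bound, so 3 is optimal.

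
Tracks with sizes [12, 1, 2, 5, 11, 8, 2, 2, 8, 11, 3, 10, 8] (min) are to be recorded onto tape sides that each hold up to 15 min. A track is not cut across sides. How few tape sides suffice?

Total = 12 + 11 + 11 + 10 + 8 + 8 + 8 + 5 + 3 + 2 + 2 + 2 + 1 = 83 min.
Lower bound: ⌈83/15⌉ = 6 tape sides.
Also, 7 tracks each exceed 15/2 min, and no two of those can share a side, so at least 7 tape sides are needed.
A packing using 7 tape sides:
  side 1: 12 + 3 = 15
  side 2: 11 + 2 + 2 = 15
  side 3: 11 + 2 + 1 = 14
  side 4: 10 + 5 = 15
  side 5: 8 = 8
  side 6: 8 = 8
  side 7: 8 = 8
This matches the lower bound, so 7 is optimal.

7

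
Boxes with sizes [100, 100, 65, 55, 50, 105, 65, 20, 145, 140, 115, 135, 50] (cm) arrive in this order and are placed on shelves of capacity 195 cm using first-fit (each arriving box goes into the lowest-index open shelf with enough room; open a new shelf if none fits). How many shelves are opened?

7

  100 → shelf 1 (new)  [load 100/195]
  100 → shelf 2 (new)  [load 100/195]
  65 → shelf 1  [load 165/195]
  55 → shelf 2  [load 155/195]
  50 → shelf 3 (new)  [load 50/195]
  105 → shelf 3  [load 155/195]
  65 → shelf 4 (new)  [load 65/195]
  20 → shelf 1  [load 185/195]
  145 → shelf 5 (new)  [load 145/195]
  140 → shelf 6 (new)  [load 140/195]
  115 → shelf 4  [load 180/195]
  135 → shelf 7 (new)  [load 135/195]
  50 → shelf 5  [load 195/195]
7 shelves opened.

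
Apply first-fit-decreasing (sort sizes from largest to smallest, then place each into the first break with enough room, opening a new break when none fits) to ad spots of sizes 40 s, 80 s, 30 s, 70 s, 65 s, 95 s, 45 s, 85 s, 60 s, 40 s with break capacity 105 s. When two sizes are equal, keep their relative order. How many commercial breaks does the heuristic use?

Sorted descending: 95, 85, 80, 70, 65, 60, 45, 40, 40, 30.
  95 → break 1 (new)  [load 95/105]
  85 → break 2 (new)  [load 85/105]
  80 → break 3 (new)  [load 80/105]
  70 → break 4 (new)  [load 70/105]
  65 → break 5 (new)  [load 65/105]
  60 → break 6 (new)  [load 60/105]
  45 → break 6  [load 105/105]
  40 → break 5  [load 105/105]
  40 → break 7 (new)  [load 40/105]
  30 → break 4  [load 100/105]
7 commercial breaks opened.

7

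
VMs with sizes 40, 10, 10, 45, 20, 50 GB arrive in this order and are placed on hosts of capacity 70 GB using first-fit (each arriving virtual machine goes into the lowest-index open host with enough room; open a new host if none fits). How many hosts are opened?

  40 → host 1 (new)  [load 40/70]
  10 → host 1  [load 50/70]
  10 → host 1  [load 60/70]
  45 → host 2 (new)  [load 45/70]
  20 → host 2  [load 65/70]
  50 → host 3 (new)  [load 50/70]
3 hosts opened.

3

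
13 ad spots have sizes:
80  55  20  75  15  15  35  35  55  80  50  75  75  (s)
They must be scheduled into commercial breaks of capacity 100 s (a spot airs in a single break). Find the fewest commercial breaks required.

Total = 80 + 80 + 75 + 75 + 75 + 55 + 55 + 50 + 35 + 35 + 20 + 15 + 15 = 665 s.
Lower bound: ⌈665/100⌉ = 7 commercial breaks.
A packing using 8 commercial breaks:
  break 1: 80 + 20 = 100
  break 2: 80 + 15 = 95
  break 3: 75 + 15 = 90
  break 4: 75 = 75
  break 5: 75 = 75
  break 6: 55 + 35 = 90
  break 7: 55 + 35 = 90
  break 8: 50 = 50
No arrangement into 7 commercial breaks stays within capacity, so 8 is optimal.

8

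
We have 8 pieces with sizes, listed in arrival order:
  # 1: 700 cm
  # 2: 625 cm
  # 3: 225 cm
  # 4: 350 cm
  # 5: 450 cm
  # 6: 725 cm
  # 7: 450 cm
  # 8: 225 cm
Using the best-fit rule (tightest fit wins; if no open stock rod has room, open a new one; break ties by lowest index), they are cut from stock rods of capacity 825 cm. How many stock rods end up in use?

6

  700 → stock rod 1 (new)  [load 700/825]
  625 → stock rod 2 (new)  [load 625/825]
  225 → stock rod 3 (new)  [load 225/825]
  350 → stock rod 3  [load 575/825]
  450 → stock rod 4 (new)  [load 450/825]
  725 → stock rod 5 (new)  [load 725/825]
  450 → stock rod 6 (new)  [load 450/825]
  225 → stock rod 3  [load 800/825]
6 stock rods opened.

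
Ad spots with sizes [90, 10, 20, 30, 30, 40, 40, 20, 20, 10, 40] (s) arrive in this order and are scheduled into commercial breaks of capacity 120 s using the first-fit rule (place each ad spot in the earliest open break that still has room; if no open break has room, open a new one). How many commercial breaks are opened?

3

  90 → break 1 (new)  [load 90/120]
  10 → break 1  [load 100/120]
  20 → break 1  [load 120/120]
  30 → break 2 (new)  [load 30/120]
  30 → break 2  [load 60/120]
  40 → break 2  [load 100/120]
  40 → break 3 (new)  [load 40/120]
  20 → break 2  [load 120/120]
  20 → break 3  [load 60/120]
  10 → break 3  [load 70/120]
  40 → break 3  [load 110/120]
3 commercial breaks opened.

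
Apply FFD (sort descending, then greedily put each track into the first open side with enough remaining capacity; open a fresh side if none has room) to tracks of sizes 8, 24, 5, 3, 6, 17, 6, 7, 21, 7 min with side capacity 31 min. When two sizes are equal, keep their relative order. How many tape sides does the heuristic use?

4

Sorted descending: 24, 21, 17, 8, 7, 7, 6, 6, 5, 3.
  24 → side 1 (new)  [load 24/31]
  21 → side 2 (new)  [load 21/31]
  17 → side 3 (new)  [load 17/31]
  8 → side 2  [load 29/31]
  7 → side 1  [load 31/31]
  7 → side 3  [load 24/31]
  6 → side 3  [load 30/31]
  6 → side 4 (new)  [load 6/31]
  5 → side 4  [load 11/31]
  3 → side 4  [load 14/31]
4 tape sides opened.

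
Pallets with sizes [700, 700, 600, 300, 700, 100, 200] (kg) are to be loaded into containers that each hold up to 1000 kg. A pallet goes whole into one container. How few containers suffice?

Total = 700 + 700 + 700 + 600 + 300 + 200 + 100 = 3300 kg.
Lower bound: ⌈3300/1000⌉ = 4 containers.
A packing using 4 containers:
  container 1: 700 + 300 = 1000
  container 2: 700 + 200 + 100 = 1000
  container 3: 700 = 700
  container 4: 600 = 600
This matches the lower bound, so 4 is optimal.

4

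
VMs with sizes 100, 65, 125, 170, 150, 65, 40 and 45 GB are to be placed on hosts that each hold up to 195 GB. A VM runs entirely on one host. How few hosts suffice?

5

Total = 170 + 150 + 125 + 100 + 65 + 65 + 45 + 40 = 760 GB.
Lower bound: ⌈760/195⌉ = 4 hosts.
A packing using 5 hosts:
  host 1: 170 = 170
  host 2: 150 + 45 = 195
  host 3: 125 + 65 = 190
  host 4: 100 + 65 = 165
  host 5: 40 = 40
No arrangement into 4 hosts stays within capacity, so 5 is optimal.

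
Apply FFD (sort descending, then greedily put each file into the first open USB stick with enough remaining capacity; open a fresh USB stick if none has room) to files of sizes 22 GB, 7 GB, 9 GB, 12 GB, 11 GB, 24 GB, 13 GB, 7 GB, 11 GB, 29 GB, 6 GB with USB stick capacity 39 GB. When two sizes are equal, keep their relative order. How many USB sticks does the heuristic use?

5

Sorted descending: 29, 24, 22, 13, 12, 11, 11, 9, 7, 7, 6.
  29 → USB stick 1 (new)  [load 29/39]
  24 → USB stick 2 (new)  [load 24/39]
  22 → USB stick 3 (new)  [load 22/39]
  13 → USB stick 2  [load 37/39]
  12 → USB stick 3  [load 34/39]
  11 → USB stick 4 (new)  [load 11/39]
  11 → USB stick 4  [load 22/39]
  9 → USB stick 1  [load 38/39]
  7 → USB stick 4  [load 29/39]
  7 → USB stick 4  [load 36/39]
  6 → USB stick 5 (new)  [load 6/39]
5 USB sticks opened.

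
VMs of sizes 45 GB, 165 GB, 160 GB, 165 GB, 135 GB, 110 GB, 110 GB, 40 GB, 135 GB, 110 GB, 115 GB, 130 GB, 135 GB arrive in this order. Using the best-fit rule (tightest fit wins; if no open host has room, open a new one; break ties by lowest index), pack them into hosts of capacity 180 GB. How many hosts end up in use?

  45 → host 1 (new)  [load 45/180]
  165 → host 2 (new)  [load 165/180]
  160 → host 3 (new)  [load 160/180]
  165 → host 4 (new)  [load 165/180]
  135 → host 1  [load 180/180]
  110 → host 5 (new)  [load 110/180]
  110 → host 6 (new)  [load 110/180]
  40 → host 5  [load 150/180]
  135 → host 7 (new)  [load 135/180]
  110 → host 8 (new)  [load 110/180]
  115 → host 9 (new)  [load 115/180]
  130 → host 10 (new)  [load 130/180]
  135 → host 11 (new)  [load 135/180]
11 hosts opened.

11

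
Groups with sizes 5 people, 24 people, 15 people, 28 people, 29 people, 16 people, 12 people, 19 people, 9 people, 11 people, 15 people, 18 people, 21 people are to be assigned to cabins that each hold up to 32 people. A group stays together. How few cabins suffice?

8

Total = 29 + 28 + 24 + 21 + 19 + 18 + 16 + 15 + 15 + 12 + 11 + 9 + 5 = 222 people.
Lower bound: ⌈222/32⌉ = 7 cabins.
A packing using 8 cabins:
  cabin 1: 29 = 29
  cabin 2: 28 = 28
  cabin 3: 24 + 5 = 29
  cabin 4: 21 + 11 = 32
  cabin 5: 19 + 12 = 31
  cabin 6: 18 + 9 = 27
  cabin 7: 16 + 15 = 31
  cabin 8: 15 = 15
No arrangement into 7 cabins stays within capacity, so 8 is optimal.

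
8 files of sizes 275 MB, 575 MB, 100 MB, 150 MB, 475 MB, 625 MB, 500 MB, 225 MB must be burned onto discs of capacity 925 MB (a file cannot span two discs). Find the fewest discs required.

4

Total = 625 + 575 + 500 + 475 + 275 + 225 + 150 + 100 = 2925 MB.
Lower bound: ⌈2925/925⌉ = 4 discs.
A packing using 4 discs:
  disc 1: 625 + 275 = 900
  disc 2: 575 + 225 + 100 = 900
  disc 3: 500 + 150 = 650
  disc 4: 475 = 475
This matches the lower bound, so 4 is optimal.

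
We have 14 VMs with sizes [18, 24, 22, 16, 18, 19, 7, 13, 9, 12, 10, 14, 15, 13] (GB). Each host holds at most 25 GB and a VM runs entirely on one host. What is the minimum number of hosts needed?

10

Total = 24 + 22 + 19 + 18 + 18 + 16 + 15 + 14 + 13 + 13 + 12 + 10 + 9 + 7 = 210 GB.
Lower bound: ⌈210/25⌉ = 9 hosts.
Also, 10 VMs each exceed 25/2 GB, and no two of those can share a host, so at least 10 hosts are needed.
A packing using 10 hosts:
  host 1: 24 = 24
  host 2: 22 = 22
  host 3: 19 = 19
  host 4: 18 + 7 = 25
  host 5: 18 = 18
  host 6: 16 + 9 = 25
  host 7: 15 + 10 = 25
  host 8: 14 = 14
  host 9: 13 + 12 = 25
  host 10: 13 = 13
This matches the lower bound, so 10 is optimal.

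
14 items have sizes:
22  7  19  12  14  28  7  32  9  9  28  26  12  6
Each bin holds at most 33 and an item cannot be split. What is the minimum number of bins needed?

Total = 32 + 28 + 28 + 26 + 22 + 19 + 14 + 12 + 12 + 9 + 9 + 7 + 7 + 6 = 231.
Lower bound: ⌈231/33⌉ = 7 bins.
A packing using 8 bins:
  bin 1: 32 = 32
  bin 2: 28 = 28
  bin 3: 28 = 28
  bin 4: 26 + 7 = 33
  bin 5: 22 + 9 = 31
  bin 6: 19 + 14 = 33
  bin 7: 12 + 12 + 9 = 33
  bin 8: 7 + 6 = 13
No arrangement into 7 bins stays within capacity, so 8 is optimal.

8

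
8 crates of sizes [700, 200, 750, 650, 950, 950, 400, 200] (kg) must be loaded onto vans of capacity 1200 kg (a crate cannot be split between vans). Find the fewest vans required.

5

Total = 950 + 950 + 750 + 700 + 650 + 400 + 200 + 200 = 4800 kg.
Lower bound: ⌈4800/1200⌉ = 4 vans.
Also, 5 crates each exceed 600 kg, and no two of those can share a van, so at least 5 vans are needed.
A packing using 5 vans:
  van 1: 950 + 200 = 1150
  van 2: 950 + 200 = 1150
  van 3: 750 + 400 = 1150
  van 4: 700 = 700
  van 5: 650 = 650
This matches the lower bound, so 5 is optimal.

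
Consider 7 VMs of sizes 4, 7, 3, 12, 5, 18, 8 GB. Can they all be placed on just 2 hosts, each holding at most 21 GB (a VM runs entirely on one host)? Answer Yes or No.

No

Total = 57 GB; ⌈57/21⌉ = 3.
At least 3 hosts are required, but only 2 are allowed.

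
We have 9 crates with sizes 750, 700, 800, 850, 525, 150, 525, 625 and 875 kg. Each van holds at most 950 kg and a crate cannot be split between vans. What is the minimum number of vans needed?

8

Total = 875 + 850 + 800 + 750 + 700 + 625 + 525 + 525 + 150 = 5800 kg.
Lower bound: ⌈5800/950⌉ = 7 vans.
Also, 8 crates each exceed 475 kg, and no two of those can share a van, so at least 8 vans are needed.
A packing using 8 vans:
  van 1: 875 = 875
  van 2: 850 = 850
  van 3: 800 + 150 = 950
  van 4: 750 = 750
  van 5: 700 = 700
  van 6: 625 = 625
  van 7: 525 = 525
  van 8: 525 = 525
This matches the lower bound, so 8 is optimal.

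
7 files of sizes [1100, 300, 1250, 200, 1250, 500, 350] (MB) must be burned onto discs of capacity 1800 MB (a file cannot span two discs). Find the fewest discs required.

Total = 1250 + 1250 + 1100 + 500 + 350 + 300 + 200 = 4950 MB.
Lower bound: ⌈4950/1800⌉ = 3 discs.
A packing using 3 discs:
  disc 1: 1250 + 500 = 1750
  disc 2: 1250 + 350 + 200 = 1800
  disc 3: 1100 + 300 = 1400
This matches the lower bound, so 3 is optimal.

3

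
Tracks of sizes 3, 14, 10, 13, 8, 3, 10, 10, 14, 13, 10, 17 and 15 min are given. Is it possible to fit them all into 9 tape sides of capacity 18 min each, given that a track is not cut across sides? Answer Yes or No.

Total = 140 min; ⌈140/18⌉ = 8.
10 tracks each exceed half the capacity and cannot share a side, forcing at least 10 tape sides.
At least 10 tape sides are required, but only 9 are allowed.

No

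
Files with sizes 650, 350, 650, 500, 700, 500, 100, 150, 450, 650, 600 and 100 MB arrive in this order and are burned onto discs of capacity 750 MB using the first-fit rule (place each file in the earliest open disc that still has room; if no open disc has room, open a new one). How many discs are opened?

  650 → disc 1 (new)  [load 650/750]
  350 → disc 2 (new)  [load 350/750]
  650 → disc 3 (new)  [load 650/750]
  500 → disc 4 (new)  [load 500/750]
  700 → disc 5 (new)  [load 700/750]
  500 → disc 6 (new)  [load 500/750]
  100 → disc 1  [load 750/750]
  150 → disc 2  [load 500/750]
  450 → disc 7 (new)  [load 450/750]
  650 → disc 8 (new)  [load 650/750]
  600 → disc 9 (new)  [load 600/750]
  100 → disc 2  [load 600/750]
9 discs opened.

9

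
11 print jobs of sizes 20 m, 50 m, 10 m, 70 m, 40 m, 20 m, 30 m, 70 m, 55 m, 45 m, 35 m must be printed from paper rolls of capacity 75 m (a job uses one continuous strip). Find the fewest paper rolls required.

Total = 70 + 70 + 55 + 50 + 45 + 40 + 35 + 30 + 20 + 20 + 10 = 445 m.
Lower bound: ⌈445/75⌉ = 6 paper rolls.
A packing using 7 paper rolls:
  roll 1: 70 = 70
  roll 2: 70 = 70
  roll 3: 55 + 20 = 75
  roll 4: 50 + 20 = 70
  roll 5: 45 + 30 = 75
  roll 6: 40 + 35 = 75
  roll 7: 10 = 10
No arrangement into 6 paper rolls stays within capacity, so 7 is optimal.

7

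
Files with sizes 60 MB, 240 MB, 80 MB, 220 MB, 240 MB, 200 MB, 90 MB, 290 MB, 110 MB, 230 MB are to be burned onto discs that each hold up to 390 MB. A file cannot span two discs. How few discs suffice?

6

Total = 290 + 240 + 240 + 230 + 220 + 200 + 110 + 90 + 80 + 60 = 1760 MB.
Lower bound: ⌈1760/390⌉ = 5 discs.
Also, 6 files each exceed 195 MB, and no two of those can share a disc, so at least 6 discs are needed.
A packing using 6 discs:
  disc 1: 290 + 90 = 380
  disc 2: 240 + 110 = 350
  disc 3: 240 + 80 + 60 = 380
  disc 4: 230 = 230
  disc 5: 220 = 220
  disc 6: 200 = 200
This matches the lower bound, so 6 is optimal.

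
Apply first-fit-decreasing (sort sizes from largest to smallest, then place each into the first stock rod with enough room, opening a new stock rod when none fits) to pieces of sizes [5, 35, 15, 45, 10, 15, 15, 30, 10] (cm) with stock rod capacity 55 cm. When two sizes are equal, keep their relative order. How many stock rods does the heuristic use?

Sorted descending: 45, 35, 30, 15, 15, 15, 10, 10, 5.
  45 → stock rod 1 (new)  [load 45/55]
  35 → stock rod 2 (new)  [load 35/55]
  30 → stock rod 3 (new)  [load 30/55]
  15 → stock rod 2  [load 50/55]
  15 → stock rod 3  [load 45/55]
  15 → stock rod 4 (new)  [load 15/55]
  10 → stock rod 1  [load 55/55]
  10 → stock rod 3  [load 55/55]
  5 → stock rod 2  [load 55/55]
4 stock rods opened.

4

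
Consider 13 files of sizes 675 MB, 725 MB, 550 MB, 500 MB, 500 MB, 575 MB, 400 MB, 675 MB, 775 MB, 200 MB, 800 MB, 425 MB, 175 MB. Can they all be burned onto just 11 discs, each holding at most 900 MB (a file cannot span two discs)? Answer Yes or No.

A valid assignment using 10 discs:
  disc 1: 800 = 800
  disc 2: 775 = 775
  disc 3: 725 + 175 = 900
  disc 4: 675 + 200 = 875
  disc 5: 675 = 675
  disc 6: 575 = 575
  disc 7: 550 = 550
  disc 8: 500 + 400 = 900
  disc 9: 500 = 500
  disc 10: 425 = 425
That uses only 10 ≤ 11, so 11 discs are enough.

Yes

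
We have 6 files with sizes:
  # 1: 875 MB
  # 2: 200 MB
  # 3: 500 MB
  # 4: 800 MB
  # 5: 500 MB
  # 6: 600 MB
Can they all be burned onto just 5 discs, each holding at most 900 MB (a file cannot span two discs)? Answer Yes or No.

A valid assignment using 5 discs:
  disc 1: 875 = 875
  disc 2: 800 = 800
  disc 3: 600 + 200 = 800
  disc 4: 500 = 500
  disc 5: 500 = 500
Every load is within 900 MB, so 5 discs suffice.

Yes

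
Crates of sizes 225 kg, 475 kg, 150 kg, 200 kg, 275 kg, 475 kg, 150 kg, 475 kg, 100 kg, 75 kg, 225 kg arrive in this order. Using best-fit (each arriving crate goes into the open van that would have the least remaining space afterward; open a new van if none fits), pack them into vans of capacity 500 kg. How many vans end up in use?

6

  225 → van 1 (new)  [load 225/500]
  475 → van 2 (new)  [load 475/500]
  150 → van 1  [load 375/500]
  200 → van 3 (new)  [load 200/500]
  275 → van 3  [load 475/500]
  475 → van 4 (new)  [load 475/500]
  150 → van 5 (new)  [load 150/500]
  475 → van 6 (new)  [load 475/500]
  100 → van 1  [load 475/500]
  75 → van 5  [load 225/500]
  225 → van 5  [load 450/500]
6 vans opened.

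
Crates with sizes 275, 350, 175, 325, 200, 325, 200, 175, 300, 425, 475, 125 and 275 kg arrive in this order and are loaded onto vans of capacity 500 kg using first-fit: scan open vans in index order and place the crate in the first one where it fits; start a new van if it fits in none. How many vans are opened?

  275 → van 1 (new)  [load 275/500]
  350 → van 2 (new)  [load 350/500]
  175 → van 1  [load 450/500]
  325 → van 3 (new)  [load 325/500]
  200 → van 4 (new)  [load 200/500]
  325 → van 5 (new)  [load 325/500]
  200 → van 4  [load 400/500]
  175 → van 3  [load 500/500]
  300 → van 6 (new)  [load 300/500]
  425 → van 7 (new)  [load 425/500]
  475 → van 8 (new)  [load 475/500]
  125 → van 2  [load 475/500]
  275 → van 9 (new)  [load 275/500]
9 vans opened.

9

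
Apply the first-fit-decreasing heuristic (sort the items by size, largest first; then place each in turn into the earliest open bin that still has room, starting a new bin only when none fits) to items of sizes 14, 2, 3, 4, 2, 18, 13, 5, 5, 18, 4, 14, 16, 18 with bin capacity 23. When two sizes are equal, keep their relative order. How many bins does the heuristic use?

Sorted descending: 18, 18, 18, 16, 14, 14, 13, 5, 5, 4, 4, 3, 2, 2.
  18 → bin 1 (new)  [load 18/23]
  18 → bin 2 (new)  [load 18/23]
  18 → bin 3 (new)  [load 18/23]
  16 → bin 4 (new)  [load 16/23]
  14 → bin 5 (new)  [load 14/23]
  14 → bin 6 (new)  [load 14/23]
  13 → bin 7 (new)  [load 13/23]
  5 → bin 1  [load 23/23]
  5 → bin 2  [load 23/23]
  4 → bin 3  [load 22/23]
  4 → bin 4  [load 20/23]
  3 → bin 4  [load 23/23]
  2 → bin 5  [load 16/23]
  2 → bin 5  [load 18/23]
7 bins opened.

7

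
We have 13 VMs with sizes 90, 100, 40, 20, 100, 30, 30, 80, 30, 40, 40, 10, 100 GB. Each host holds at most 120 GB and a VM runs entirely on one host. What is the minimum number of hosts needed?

7

Total = 100 + 100 + 100 + 90 + 80 + 40 + 40 + 40 + 30 + 30 + 30 + 20 + 10 = 710 GB.
Lower bound: ⌈710/120⌉ = 6 hosts.
A packing using 7 hosts:
  host 1: 100 + 20 = 120
  host 2: 100 + 10 = 110
  host 3: 100 = 100
  host 4: 90 + 30 = 120
  host 5: 80 + 40 = 120
  host 6: 40 + 40 + 30 = 110
  host 7: 30 = 30
No arrangement into 6 hosts stays within capacity, so 7 is optimal.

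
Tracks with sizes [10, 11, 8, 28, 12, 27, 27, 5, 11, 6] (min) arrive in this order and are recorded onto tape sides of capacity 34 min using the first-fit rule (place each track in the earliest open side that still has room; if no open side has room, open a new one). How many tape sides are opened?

5

  10 → side 1 (new)  [load 10/34]
  11 → side 1  [load 21/34]
  8 → side 1  [load 29/34]
  28 → side 2 (new)  [load 28/34]
  12 → side 3 (new)  [load 12/34]
  27 → side 4 (new)  [load 27/34]
  27 → side 5 (new)  [load 27/34]
  5 → side 1  [load 34/34]
  11 → side 3  [load 23/34]
  6 → side 2  [load 34/34]
5 tape sides opened.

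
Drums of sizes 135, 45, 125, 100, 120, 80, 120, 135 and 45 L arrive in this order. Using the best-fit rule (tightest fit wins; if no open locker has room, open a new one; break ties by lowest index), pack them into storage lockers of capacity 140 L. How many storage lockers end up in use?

  135 → locker 1 (new)  [load 135/140]
  45 → locker 2 (new)  [load 45/140]
  125 → locker 3 (new)  [load 125/140]
  100 → locker 4 (new)  [load 100/140]
  120 → locker 5 (new)  [load 120/140]
  80 → locker 2  [load 125/140]
  120 → locker 6 (new)  [load 120/140]
  135 → locker 7 (new)  [load 135/140]
  45 → locker 8 (new)  [load 45/140]
8 storage lockers opened.

8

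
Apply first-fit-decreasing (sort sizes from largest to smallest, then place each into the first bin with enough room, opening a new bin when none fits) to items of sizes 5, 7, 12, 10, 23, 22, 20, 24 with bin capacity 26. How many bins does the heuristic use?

Sorted descending: 24, 23, 22, 20, 12, 10, 7, 5.
  24 → bin 1 (new)  [load 24/26]
  23 → bin 2 (new)  [load 23/26]
  22 → bin 3 (new)  [load 22/26]
  20 → bin 4 (new)  [load 20/26]
  12 → bin 5 (new)  [load 12/26]
  10 → bin 5  [load 22/26]
  7 → bin 6 (new)  [load 7/26]
  5 → bin 4  [load 25/26]
6 bins opened.

6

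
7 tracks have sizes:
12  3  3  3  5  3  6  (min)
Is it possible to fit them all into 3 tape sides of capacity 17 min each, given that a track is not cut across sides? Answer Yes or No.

Yes

A valid assignment using 3 tape sides:
  side 1: 12 + 5 = 17
  side 2: 6 + 3 + 3 + 3 = 15
  side 3: 3 = 3
Every load is within 17 min, so 3 tape sides suffice.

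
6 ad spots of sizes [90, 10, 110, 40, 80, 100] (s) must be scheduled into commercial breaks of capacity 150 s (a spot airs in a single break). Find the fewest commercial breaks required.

Total = 110 + 100 + 90 + 80 + 40 + 10 = 430 s.
Lower bound: ⌈430/150⌉ = 3 commercial breaks.
Also, 4 ad spots each exceed 75 s, and no two of those can share a break, so at least 4 commercial breaks are needed.
A packing using 4 commercial breaks:
  break 1: 110 + 40 = 150
  break 2: 100 + 10 = 110
  break 3: 90 = 90
  break 4: 80 = 80
This matches the lower bound, so 4 is optimal.

4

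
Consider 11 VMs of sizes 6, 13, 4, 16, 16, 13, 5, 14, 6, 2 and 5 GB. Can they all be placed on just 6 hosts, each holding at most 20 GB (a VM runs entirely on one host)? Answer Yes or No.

Yes

A valid assignment using 6 hosts:
  host 1: 16 + 4 = 20
  host 2: 16 + 2 = 18
  host 3: 14 + 6 = 20
  host 4: 13 + 6 = 19
  host 5: 13 + 5 = 18
  host 6: 5 = 5
Every load is within 20 GB, so 6 hosts suffice.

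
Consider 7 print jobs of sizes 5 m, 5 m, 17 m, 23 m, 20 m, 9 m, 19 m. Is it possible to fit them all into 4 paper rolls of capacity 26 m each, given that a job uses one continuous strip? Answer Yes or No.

Yes

A valid assignment using 4 paper rolls:
  roll 1: 23 = 23
  roll 2: 20 + 5 = 25
  roll 3: 19 + 5 = 24
  roll 4: 17 + 9 = 26
Every load is within 26 m, so 4 paper rolls suffice.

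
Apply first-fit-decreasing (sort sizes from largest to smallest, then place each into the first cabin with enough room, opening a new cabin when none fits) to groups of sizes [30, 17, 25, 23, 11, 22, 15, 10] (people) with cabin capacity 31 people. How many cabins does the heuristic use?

Sorted descending: 30, 25, 23, 22, 17, 15, 11, 10.
  30 → cabin 1 (new)  [load 30/31]
  25 → cabin 2 (new)  [load 25/31]
  23 → cabin 3 (new)  [load 23/31]
  22 → cabin 4 (new)  [load 22/31]
  17 → cabin 5 (new)  [load 17/31]
  15 → cabin 6 (new)  [load 15/31]
  11 → cabin 5  [load 28/31]
  10 → cabin 6  [load 25/31]
6 cabins opened.

6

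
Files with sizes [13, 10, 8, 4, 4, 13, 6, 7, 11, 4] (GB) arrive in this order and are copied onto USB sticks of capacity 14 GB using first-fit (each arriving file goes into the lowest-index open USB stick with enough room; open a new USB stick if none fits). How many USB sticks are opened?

7

  13 → USB stick 1 (new)  [load 13/14]
  10 → USB stick 2 (new)  [load 10/14]
  8 → USB stick 3 (new)  [load 8/14]
  4 → USB stick 2  [load 14/14]
  4 → USB stick 3  [load 12/14]
  13 → USB stick 4 (new)  [load 13/14]
  6 → USB stick 5 (new)  [load 6/14]
  7 → USB stick 5  [load 13/14]
  11 → USB stick 6 (new)  [load 11/14]
  4 → USB stick 7 (new)  [load 4/14]
7 USB sticks opened.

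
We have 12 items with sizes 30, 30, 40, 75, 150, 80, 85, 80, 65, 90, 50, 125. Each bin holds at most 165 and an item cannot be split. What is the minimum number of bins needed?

6

Total = 150 + 125 + 90 + 85 + 80 + 80 + 75 + 65 + 50 + 40 + 30 + 30 = 900.
Lower bound: ⌈900/165⌉ = 6 bins.
A packing using 6 bins:
  bin 1: 150 = 150
  bin 2: 125 + 40 = 165
  bin 3: 90 + 75 = 165
  bin 4: 85 + 80 = 165
  bin 5: 80 + 65 = 145
  bin 6: 50 + 30 + 30 = 110
This matches the lower bound, so 6 is optimal.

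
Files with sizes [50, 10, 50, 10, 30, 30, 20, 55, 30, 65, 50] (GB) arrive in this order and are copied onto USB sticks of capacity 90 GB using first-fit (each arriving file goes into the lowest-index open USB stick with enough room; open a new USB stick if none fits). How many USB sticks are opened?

5

  50 → USB stick 1 (new)  [load 50/90]
  10 → USB stick 1  [load 60/90]
  50 → USB stick 2 (new)  [load 50/90]
  10 → USB stick 1  [load 70/90]
  30 → USB stick 2  [load 80/90]
  30 → USB stick 3 (new)  [load 30/90]
  20 → USB stick 1  [load 90/90]
  55 → USB stick 3  [load 85/90]
  30 → USB stick 4 (new)  [load 30/90]
  65 → USB stick 5 (new)  [load 65/90]
  50 → USB stick 4  [load 80/90]
5 USB sticks opened.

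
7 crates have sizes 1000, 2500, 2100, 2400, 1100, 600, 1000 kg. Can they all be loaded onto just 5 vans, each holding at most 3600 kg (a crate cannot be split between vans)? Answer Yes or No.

Yes

A valid assignment using 4 vans:
  van 1: 2500 + 1100 = 3600
  van 2: 2400 + 1000 = 3400
  van 3: 2100 + 1000 = 3100
  van 4: 600 = 600
That uses only 4 ≤ 5, so 5 vans are enough.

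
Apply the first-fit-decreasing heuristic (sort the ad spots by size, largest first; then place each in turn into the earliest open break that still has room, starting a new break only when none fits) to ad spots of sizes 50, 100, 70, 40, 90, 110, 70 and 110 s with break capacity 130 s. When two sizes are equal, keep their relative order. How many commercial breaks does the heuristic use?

6

Sorted descending: 110, 110, 100, 90, 70, 70, 50, 40.
  110 → break 1 (new)  [load 110/130]
  110 → break 2 (new)  [load 110/130]
  100 → break 3 (new)  [load 100/130]
  90 → break 4 (new)  [load 90/130]
  70 → break 5 (new)  [load 70/130]
  70 → break 6 (new)  [load 70/130]
  50 → break 5  [load 120/130]
  40 → break 4  [load 130/130]
6 commercial breaks opened.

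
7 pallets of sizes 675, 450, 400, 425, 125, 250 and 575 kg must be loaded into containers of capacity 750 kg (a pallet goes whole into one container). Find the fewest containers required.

5

Total = 675 + 575 + 450 + 425 + 400 + 250 + 125 = 2900 kg.
Lower bound: ⌈2900/750⌉ = 4 containers.
Also, 5 pallets each exceed 375 kg, and no two of those can share a container, so at least 5 containers are needed.
A packing using 5 containers:
  container 1: 675 = 675
  container 2: 575 + 125 = 700
  container 3: 450 + 250 = 700
  container 4: 425 = 425
  container 5: 400 = 400
This matches the lower bound, so 5 is optimal.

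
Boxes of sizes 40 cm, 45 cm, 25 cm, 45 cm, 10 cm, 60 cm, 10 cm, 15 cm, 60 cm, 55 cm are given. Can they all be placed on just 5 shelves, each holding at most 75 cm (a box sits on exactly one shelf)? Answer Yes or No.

Total = 365 cm; ⌈365/75⌉ = 5.
6 boxes each exceed half the capacity and cannot share a shelf, forcing at least 6 shelves.
At least 6 shelves are required, but only 5 are allowed.

No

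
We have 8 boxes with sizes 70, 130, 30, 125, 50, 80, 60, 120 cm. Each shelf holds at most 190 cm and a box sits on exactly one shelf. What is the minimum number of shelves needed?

Total = 130 + 125 + 120 + 80 + 70 + 60 + 50 + 30 = 665 cm.
Lower bound: ⌈665/190⌉ = 4 shelves.
A packing using 4 shelves:
  shelf 1: 130 + 60 = 190
  shelf 2: 125 + 50 = 175
  shelf 3: 120 + 70 = 190
  shelf 4: 80 + 30 = 110
This matches the lower bound, so 4 is optimal.

4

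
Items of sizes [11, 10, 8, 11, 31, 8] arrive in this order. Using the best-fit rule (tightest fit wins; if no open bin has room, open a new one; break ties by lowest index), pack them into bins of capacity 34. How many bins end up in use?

3

  11 → bin 1 (new)  [load 11/34]
  10 → bin 1  [load 21/34]
  8 → bin 1  [load 29/34]
  11 → bin 2 (new)  [load 11/34]
  31 → bin 3 (new)  [load 31/34]
  8 → bin 2  [load 19/34]
3 bins opened.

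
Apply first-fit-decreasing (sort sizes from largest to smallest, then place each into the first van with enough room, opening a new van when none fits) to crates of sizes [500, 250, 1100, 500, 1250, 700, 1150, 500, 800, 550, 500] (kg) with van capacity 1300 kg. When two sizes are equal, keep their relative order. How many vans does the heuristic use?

Sorted descending: 1250, 1150, 1100, 800, 700, 550, 500, 500, 500, 500, 250.
  1250 → van 1 (new)  [load 1250/1300]
  1150 → van 2 (new)  [load 1150/1300]
  1100 → van 3 (new)  [load 1100/1300]
  800 → van 4 (new)  [load 800/1300]
  700 → van 5 (new)  [load 700/1300]
  550 → van 5  [load 1250/1300]
  500 → van 4  [load 1300/1300]
  500 → van 6 (new)  [load 500/1300]
  500 → van 6  [load 1000/1300]
  500 → van 7 (new)  [load 500/1300]
  250 → van 6  [load 1250/1300]
7 vans opened.

7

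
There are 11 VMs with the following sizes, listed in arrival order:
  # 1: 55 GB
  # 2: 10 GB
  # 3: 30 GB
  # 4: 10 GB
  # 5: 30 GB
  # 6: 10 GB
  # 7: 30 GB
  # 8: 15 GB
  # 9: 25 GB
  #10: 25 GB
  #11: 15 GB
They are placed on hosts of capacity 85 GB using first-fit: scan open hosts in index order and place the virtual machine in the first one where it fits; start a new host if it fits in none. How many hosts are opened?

4

  55 → host 1 (new)  [load 55/85]
  10 → host 1  [load 65/85]
  30 → host 2 (new)  [load 30/85]
  10 → host 1  [load 75/85]
  30 → host 2  [load 60/85]
  10 → host 1  [load 85/85]
  30 → host 3 (new)  [load 30/85]
  15 → host 2  [load 75/85]
  25 → host 3  [load 55/85]
  25 → host 3  [load 80/85]
  15 → host 4 (new)  [load 15/85]
4 hosts opened.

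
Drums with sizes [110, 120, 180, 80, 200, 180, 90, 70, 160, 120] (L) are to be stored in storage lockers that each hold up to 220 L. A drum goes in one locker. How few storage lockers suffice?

7

Total = 200 + 180 + 180 + 160 + 120 + 120 + 110 + 90 + 80 + 70 = 1310 L.
Lower bound: ⌈1310/220⌉ = 6 storage lockers.
A packing using 7 storage lockers:
  locker 1: 200 = 200
  locker 2: 180 = 180
  locker 3: 180 = 180
  locker 4: 160 = 160
  locker 5: 120 + 90 = 210
  locker 6: 120 + 80 = 200
  locker 7: 110 + 70 = 180
No arrangement into 6 storage lockers stays within capacity, so 7 is optimal.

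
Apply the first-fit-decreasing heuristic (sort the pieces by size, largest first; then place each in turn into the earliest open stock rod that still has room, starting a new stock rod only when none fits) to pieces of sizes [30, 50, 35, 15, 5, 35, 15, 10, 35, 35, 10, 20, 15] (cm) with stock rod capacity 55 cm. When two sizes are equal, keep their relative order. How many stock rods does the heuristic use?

Sorted descending: 50, 35, 35, 35, 35, 30, 20, 15, 15, 15, 10, 10, 5.
  50 → stock rod 1 (new)  [load 50/55]
  35 → stock rod 2 (new)  [load 35/55]
  35 → stock rod 3 (new)  [load 35/55]
  35 → stock rod 4 (new)  [load 35/55]
  35 → stock rod 5 (new)  [load 35/55]
  30 → stock rod 6 (new)  [load 30/55]
  20 → stock rod 2  [load 55/55]
  15 → stock rod 3  [load 50/55]
  15 → stock rod 4  [load 50/55]
  15 → stock rod 5  [load 50/55]
  10 → stock rod 6  [load 40/55]
  10 → stock rod 6  [load 50/55]
  5 → stock rod 1  [load 55/55]
6 stock rods opened.

6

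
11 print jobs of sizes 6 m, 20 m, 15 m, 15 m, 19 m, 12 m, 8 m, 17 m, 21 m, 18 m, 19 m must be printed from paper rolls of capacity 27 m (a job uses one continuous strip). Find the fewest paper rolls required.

8

Total = 21 + 20 + 19 + 19 + 18 + 17 + 15 + 15 + 12 + 8 + 6 = 170 m.
Lower bound: ⌈170/27⌉ = 7 paper rolls.
Also, 8 print jobs each exceed 27/2 m, and no two of those can share a roll, so at least 8 paper rolls are needed.
A packing using 8 paper rolls:
  roll 1: 21 + 6 = 27
  roll 2: 20 = 20
  roll 3: 19 + 8 = 27
  roll 4: 19 = 19
  roll 5: 18 = 18
  roll 6: 17 = 17
  roll 7: 15 + 12 = 27
  roll 8: 15 = 15
This matches the lower bound, so 8 is optimal.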